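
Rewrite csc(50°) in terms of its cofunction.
csc(50°) = sec(90° - 50°) = sec(40°)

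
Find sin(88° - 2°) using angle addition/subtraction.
sin(88° - 2°) = sin 88° cos 2° - cos 88° sin 2° = 0.9976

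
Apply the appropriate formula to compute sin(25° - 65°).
sin(25° - 65°) = sin 25° cos 65° - cos 25° sin 65° = -0.6428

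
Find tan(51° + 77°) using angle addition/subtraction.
tan(51° + 77°) = (tan 51° + tan 77°)/(1 - tan 51° tan 77°) = -1.28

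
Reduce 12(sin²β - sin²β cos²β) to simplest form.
12(sin²β - sin²β cos²β) = 12(sin⁴β) (using Factoring)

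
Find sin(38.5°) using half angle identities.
sin(38.5°) = √((1 - cos 77°)/2) = 0.6225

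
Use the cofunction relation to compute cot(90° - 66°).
cot(90° - 66°) = tan(66°) = 2.246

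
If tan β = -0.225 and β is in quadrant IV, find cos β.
cos β = 0.9756 (using tan²β + 1 = sec²β)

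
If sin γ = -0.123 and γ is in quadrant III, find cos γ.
cos γ = -0.9924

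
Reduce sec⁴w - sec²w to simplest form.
sec⁴w - sec²w = tan⁴w + tan²w (using Pythagorean)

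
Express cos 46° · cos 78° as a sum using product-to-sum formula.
cos 46° cos 78° = (1/2)[cos(46°-78°) + cos(46°+78°)]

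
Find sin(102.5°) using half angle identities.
sin(102.5°) = √((1 - cos 205°)/2) = 0.9763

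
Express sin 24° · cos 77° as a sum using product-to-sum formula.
sin 24° cos 77° = (1/2)[sin(24°+77°) + sin(24°-77°)]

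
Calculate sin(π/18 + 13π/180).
sin(π/18 + 13π/180) = sin π/18 cos 13π/180 + cos π/18 sin 13π/180 = 0.3907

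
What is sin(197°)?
sin(197°) = -0.2924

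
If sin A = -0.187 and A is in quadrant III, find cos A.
cos A = -0.9824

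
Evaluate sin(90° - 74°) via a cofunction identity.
sin(90° - 74°) = cos(74°) = 0.2756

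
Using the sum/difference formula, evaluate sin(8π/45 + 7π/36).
sin(8π/45 + 7π/36) = sin 8π/45 cos 7π/36 + cos 8π/45 sin 7π/36 = 0.9205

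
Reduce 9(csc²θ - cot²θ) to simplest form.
9(csc²θ - cot²θ) = 9 (using Pythagorean identity)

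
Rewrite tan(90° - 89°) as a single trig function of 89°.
tan(90° - 89°) = cot(89°)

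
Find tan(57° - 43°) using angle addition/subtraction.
tan(57° - 43°) = (tan 57° - tan 43°)/(1 + tan 57° tan 43°) = 0.2493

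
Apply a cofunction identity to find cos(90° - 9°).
cos(90° - 9°) = sin(9°) = 0.1564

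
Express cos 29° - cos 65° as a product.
cos 29° - cos 65° = -2 sin(47°) sin(-18°)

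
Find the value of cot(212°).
cot(212°) = 1.6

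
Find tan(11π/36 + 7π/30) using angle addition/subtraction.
tan(11π/36 + 7π/30) = (tan 11π/36 + tan 7π/30)/(1 - tan 11π/36 tan 7π/30) = -8.144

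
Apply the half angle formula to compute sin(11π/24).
sin(11π/24) = √((1 - cos 11π/12)/2) = 0.9914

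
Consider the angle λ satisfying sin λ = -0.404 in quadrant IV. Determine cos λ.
cos λ = √(1 - sin²λ) = 0.9148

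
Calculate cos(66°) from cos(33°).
cos(66°) = cos²33° - sin²33° = 0.4067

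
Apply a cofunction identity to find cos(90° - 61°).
cos(90° - 61°) = sin(61°) = 0.8746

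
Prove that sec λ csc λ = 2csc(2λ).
RHS = 2/sin(2λ) = 2/(2 sin λ cos λ) = 1/(sin λ cos λ) = (1/cos λ)(1/sin λ) = sec λ csc λ = LHS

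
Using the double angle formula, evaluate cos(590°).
cos(590°) = 2cos²295° - 1 = -0.6428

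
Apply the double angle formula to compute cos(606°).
cos(606°) = cos²303° - sin²303° = -0.4067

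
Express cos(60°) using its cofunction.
cos(60°) = sin(90° - 60°) = sin(30°)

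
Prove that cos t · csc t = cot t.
LHS = cos t · (1/sin t) = cos t/sin t = cot t = RHS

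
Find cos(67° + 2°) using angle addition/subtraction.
cos(67° + 2°) = cos 67° cos 2° - sin 67° sin 2° = 0.3584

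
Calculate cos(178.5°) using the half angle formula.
cos(178.5°) = -√((1 + cos 357°)/2) = -0.9997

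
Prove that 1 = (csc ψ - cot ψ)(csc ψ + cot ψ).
RHS = csc²ψ - cot²ψ = (1 + cot²ψ) - cot²ψ = 1 = LHS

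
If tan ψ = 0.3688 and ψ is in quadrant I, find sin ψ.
sin ψ = 0.346 (using tan²ψ + 1 = sec²ψ)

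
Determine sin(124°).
sin(124°) = 0.829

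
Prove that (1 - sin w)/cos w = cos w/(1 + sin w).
LHS = (1 - sin w)(1 + sin w) / (cos w(1 + sin w)) = (1 - sin²w) / (cos w(1 + sin w)) = cos²w / (cos w(1 + sin w)) = cos w/(1 + sin w) = RHS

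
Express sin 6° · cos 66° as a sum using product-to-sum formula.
sin 6° cos 66° = (1/2)[sin(6°+66°) + sin(6°-66°)]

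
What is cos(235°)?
cos(235°) = -0.5736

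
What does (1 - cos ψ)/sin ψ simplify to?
(1 - cos ψ)/sin ψ = tan(ψ/2) (using Half angle)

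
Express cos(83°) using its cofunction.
cos(83°) = sin(90° - 83°) = sin(7°)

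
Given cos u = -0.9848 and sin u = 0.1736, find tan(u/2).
tan(u/2) = sin u / (1 + cos u) = 11.42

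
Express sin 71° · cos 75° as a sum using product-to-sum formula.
sin 71° cos 75° = (1/2)[sin(71°+75°) + sin(71°-75°)]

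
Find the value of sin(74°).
sin(74°) = 0.9613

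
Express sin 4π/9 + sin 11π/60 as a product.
sin 4π/9 + sin 11π/60 = 2 sin(113π/360) cos(47π/360)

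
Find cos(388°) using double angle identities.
cos(388°) = 1 - 2sin²194° = 0.8829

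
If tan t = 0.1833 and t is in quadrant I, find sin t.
sin t = 0.1803 (using tan²t + 1 = sec²t)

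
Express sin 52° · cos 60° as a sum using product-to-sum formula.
sin 52° cos 60° = (1/2)[sin(52°+60°) + sin(52°-60°)]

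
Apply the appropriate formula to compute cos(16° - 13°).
cos(16° - 13°) = cos 16° cos 13° + sin 16° sin 13° = 0.9986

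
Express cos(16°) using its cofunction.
cos(16°) = sin(90° - 16°) = sin(74°)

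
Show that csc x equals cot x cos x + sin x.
RHS = cos²x/sin x + sin x = (cos²x + sin²x)/sin x = 1/sin x = csc x = LHS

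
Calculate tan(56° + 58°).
tan(56° + 58°) = (tan 56° + tan 58°)/(1 - tan 56° tan 58°) = -2.246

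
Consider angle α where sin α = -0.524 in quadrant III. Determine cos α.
cos α = ±√(1 - sin²α) = -0.8517 (negative in QIII)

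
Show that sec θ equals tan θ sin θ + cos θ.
RHS = sin²θ/cos θ + cos θ = (sin²θ + cos²θ)/cos θ = 1/cos θ = sec θ = LHS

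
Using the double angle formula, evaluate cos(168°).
cos(168°) = cos²84° - sin²84° = -0.9781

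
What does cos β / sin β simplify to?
cos β / sin β = cot β (using Quotient identity)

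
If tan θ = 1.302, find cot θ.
cot θ = 1/tan θ = 0.768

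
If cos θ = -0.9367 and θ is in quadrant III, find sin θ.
sin θ = -0.3501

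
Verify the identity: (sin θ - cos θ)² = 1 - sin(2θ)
LHS = sin²θ - 2 sin θ cos θ + cos²θ = (sin²θ + cos²θ) - 2 sin θ cos θ = 1 - sin(2θ) = RHS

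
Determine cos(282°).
cos(282°) = 0.2079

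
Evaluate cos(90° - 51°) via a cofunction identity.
cos(90° - 51°) = sin(51°) = 0.7771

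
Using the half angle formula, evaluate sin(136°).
sin(136°) = √((1 - cos 272°)/2) = 0.6947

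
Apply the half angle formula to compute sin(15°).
sin(15°) = √((1 - cos 30°)/2) = (√6-√2)/4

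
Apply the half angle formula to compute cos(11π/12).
cos(11π/12) = -√((1 + cos 11π/6)/2) = -(√6+√2)/4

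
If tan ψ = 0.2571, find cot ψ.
cot ψ = 1/tan ψ = 3.89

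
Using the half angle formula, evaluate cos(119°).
cos(119°) = -√((1 + cos 238°)/2) = -0.4848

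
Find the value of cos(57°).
cos(57°) = 0.5446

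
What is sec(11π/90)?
sec(11π/90) = 1.079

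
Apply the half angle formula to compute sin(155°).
sin(155°) = √((1 - cos 310°)/2) = 0.4226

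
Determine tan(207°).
tan(207°) = 0.5095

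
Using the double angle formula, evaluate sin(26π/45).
sin(26π/45) = 2 sin 13π/45 cos 13π/45 = 0.9703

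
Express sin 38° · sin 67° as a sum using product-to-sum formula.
sin 38° sin 67° = (1/2)[cos(38°-67°) - cos(38°+67°)]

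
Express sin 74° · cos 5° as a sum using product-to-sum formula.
sin 74° cos 5° = (1/2)[sin(74°+5°) + sin(74°-5°)]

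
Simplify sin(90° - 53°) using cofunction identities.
sin(90° - 53°) = cos(53°)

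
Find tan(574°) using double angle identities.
tan(574°) = 2 tan 287° / (1 - tan²287°) = 0.6745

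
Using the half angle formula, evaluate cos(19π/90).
cos(19π/90) = √((1 + cos 19π/45)/2) = 0.788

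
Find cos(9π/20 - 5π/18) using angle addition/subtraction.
cos(9π/20 - 5π/18) = cos 9π/20 cos 5π/18 + sin 9π/20 sin 5π/18 = 0.8572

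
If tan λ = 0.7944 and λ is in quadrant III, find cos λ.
cos λ = -0.783 (using tan²λ + 1 = sec²λ)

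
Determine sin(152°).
sin(152°) = 0.4695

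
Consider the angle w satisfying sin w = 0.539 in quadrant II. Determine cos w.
cos w = ±√(1 - sin²w) = -0.8423 (negative in QII)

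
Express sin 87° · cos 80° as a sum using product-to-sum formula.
sin 87° cos 80° = (1/2)[sin(87°+80°) + sin(87°-80°)]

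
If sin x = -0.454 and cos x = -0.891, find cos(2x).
cos(2x) = cos²x - sin²x = 0.5878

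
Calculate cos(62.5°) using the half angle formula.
cos(62.5°) = √((1 + cos 125°)/2) = 0.4617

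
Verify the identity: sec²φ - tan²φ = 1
LHS = 1/cos²φ - sin²φ/cos²φ = (1 - sin²φ)/cos²φ = cos²φ/cos²φ = 1 = RHS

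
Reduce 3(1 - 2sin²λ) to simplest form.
3(1 - 2sin²λ) = 3(cos(2λ)) (using Double angle)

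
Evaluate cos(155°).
cos(155°) = -0.9063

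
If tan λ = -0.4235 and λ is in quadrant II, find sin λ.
sin λ = 0.39 (using tan²λ + 1 = sec²λ)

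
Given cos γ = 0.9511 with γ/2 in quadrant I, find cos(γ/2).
cos(γ/2) = ±√((1 + cos γ)/2); positive since γ/2 ∈ QI, so cos(γ/2) = 0.9877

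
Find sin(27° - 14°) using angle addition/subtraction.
sin(27° - 14°) = sin 27° cos 14° - cos 27° sin 14° = 0.225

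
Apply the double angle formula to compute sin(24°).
sin(24°) = 2 sin 12° cos 12° = 0.4067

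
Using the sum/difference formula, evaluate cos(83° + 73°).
cos(83° + 73°) = cos 83° cos 73° - sin 83° sin 73° = -0.9135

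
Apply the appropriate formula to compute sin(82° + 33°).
sin(82° + 33°) = sin 82° cos 33° + cos 82° sin 33° = 0.9063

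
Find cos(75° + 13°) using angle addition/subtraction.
cos(75° + 13°) = cos 75° cos 13° - sin 75° sin 13° = 0.0349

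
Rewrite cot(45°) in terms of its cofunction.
cot(45°) = tan(90° - 45°) = tan(45°)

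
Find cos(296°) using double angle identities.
cos(296°) = cos²148° - sin²148° = 0.4384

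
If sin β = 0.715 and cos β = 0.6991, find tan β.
tan β = sin β / cos β = 1.023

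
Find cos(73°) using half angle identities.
cos(73°) = √((1 + cos 146°)/2) = 0.2924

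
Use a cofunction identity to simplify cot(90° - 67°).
cot(90° - 67°) = tan(67°)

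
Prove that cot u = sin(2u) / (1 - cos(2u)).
RHS = 2 sin u cos u / (2sin²u) = cos u/sin u = cot u = LHS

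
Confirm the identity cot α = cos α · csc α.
RHS = cos α · (1/sin α) = cos α/sin α = cot α = LHS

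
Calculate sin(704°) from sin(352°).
sin(704°) = 2 sin 352° cos 352° = -0.2756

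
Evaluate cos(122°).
cos(122°) = -0.5299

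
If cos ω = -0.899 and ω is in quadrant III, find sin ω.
sin ω = -0.4379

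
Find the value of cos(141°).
cos(141°) = -0.7771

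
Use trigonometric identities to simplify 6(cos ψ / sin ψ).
6(cos ψ / sin ψ) = 6(cot ψ) (using Quotient identity)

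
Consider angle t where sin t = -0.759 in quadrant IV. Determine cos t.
cos t = √(1 - sin²t) = 0.6511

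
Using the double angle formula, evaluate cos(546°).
cos(546°) = cos²273° - sin²273° = -0.9945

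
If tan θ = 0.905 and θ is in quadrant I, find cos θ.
cos θ = 0.7414 (using tan²θ + 1 = sec²θ)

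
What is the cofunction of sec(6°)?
sec(6°) = csc(90° - 6°) = csc(84°)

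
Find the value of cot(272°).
cot(272°) = -0.03492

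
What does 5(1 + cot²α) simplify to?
5(1 + cot²α) = 5(csc²α) (using Pythagorean identity)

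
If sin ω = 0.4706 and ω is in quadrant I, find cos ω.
cos ω = 0.8823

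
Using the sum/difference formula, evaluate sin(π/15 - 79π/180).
sin(π/15 - 79π/180) = sin π/15 cos 79π/180 - cos π/15 sin 79π/180 = -0.9205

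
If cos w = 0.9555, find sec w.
sec w = 1/cos w = 1.047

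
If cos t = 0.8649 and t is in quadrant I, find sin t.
sin t = 0.5019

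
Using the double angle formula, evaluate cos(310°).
cos(310°) = cos²155° - sin²155° = 0.6428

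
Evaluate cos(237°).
cos(237°) = -0.5446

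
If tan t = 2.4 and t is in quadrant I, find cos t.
cos t = 0.3846 (using tan²t + 1 = sec²t)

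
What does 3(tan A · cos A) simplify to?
3(tan A · cos A) = 3(sin A) (using Quotient identity)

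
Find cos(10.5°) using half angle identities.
cos(10.5°) = √((1 + cos 21°)/2) = 0.9833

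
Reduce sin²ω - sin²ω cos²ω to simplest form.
sin²ω - sin²ω cos²ω = sin⁴ω (using Factoring)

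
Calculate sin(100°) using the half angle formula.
sin(100°) = √((1 - cos 200°)/2) = 0.9848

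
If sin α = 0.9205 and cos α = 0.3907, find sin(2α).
sin(2α) = 2 sin α cos α = 0.7193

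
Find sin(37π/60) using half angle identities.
sin(37π/60) = √((1 - cos 37π/30)/2) = 0.9336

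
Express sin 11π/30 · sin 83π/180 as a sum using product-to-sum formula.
sin 11π/30 sin 83π/180 = (1/2)[cos(11π/30-83π/180) - cos(11π/30+83π/180)]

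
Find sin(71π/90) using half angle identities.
sin(71π/90) = √((1 - cos 71π/45)/2) = 0.6157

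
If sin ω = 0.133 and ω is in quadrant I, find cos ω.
cos ω = 0.9911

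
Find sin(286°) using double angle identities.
sin(286°) = 2 sin 143° cos 143° = -0.9613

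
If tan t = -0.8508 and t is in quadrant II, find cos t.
cos t = -0.7616 (using tan²t + 1 = sec²t)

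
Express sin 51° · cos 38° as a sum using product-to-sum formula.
sin 51° cos 38° = (1/2)[sin(51°+38°) + sin(51°-38°)]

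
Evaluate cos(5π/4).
cos(5π/4) = -√2/2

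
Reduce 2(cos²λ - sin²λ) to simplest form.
2(cos²λ - sin²λ) = 2(cos(2λ)) (using Double angle)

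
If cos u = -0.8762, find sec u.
sec u = 1/cos u = -1.141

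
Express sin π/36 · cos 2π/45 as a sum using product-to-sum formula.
sin π/36 cos 2π/45 = (1/2)[sin(π/36+2π/45) + sin(π/36-2π/45)]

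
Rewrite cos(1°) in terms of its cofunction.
cos(1°) = sin(90° - 1°) = sin(89°)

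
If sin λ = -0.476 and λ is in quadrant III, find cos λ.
cos λ = -0.8794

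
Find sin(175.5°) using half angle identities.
sin(175.5°) = √((1 - cos 351°)/2) = 0.07846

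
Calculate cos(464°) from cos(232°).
cos(464°) = cos²232° - sin²232° = -0.2419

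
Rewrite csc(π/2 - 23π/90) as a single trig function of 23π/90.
csc(π/2 - 23π/90) = sec(23π/90)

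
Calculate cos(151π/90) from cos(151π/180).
cos(151π/90) = cos²151π/180 - sin²151π/180 = 0.5299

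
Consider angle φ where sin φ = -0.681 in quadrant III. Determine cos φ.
cos φ = ±√(1 - sin²φ) = -0.7323 (negative in QIII)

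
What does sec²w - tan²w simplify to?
sec²w - tan²w = 1 (using Pythagorean identity)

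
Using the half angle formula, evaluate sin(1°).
sin(1°) = √((1 - cos 2°)/2) = 0.01745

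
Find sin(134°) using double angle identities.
sin(134°) = 2 sin 67° cos 67° = 0.7193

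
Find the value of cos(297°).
cos(297°) = 0.454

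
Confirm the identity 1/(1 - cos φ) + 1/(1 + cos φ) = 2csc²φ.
LHS = [(1 + cos φ) + (1 - cos φ)] / [(1 - cos φ)(1 + cos φ)] = 2/(1 - cos²φ) = 2/sin²φ = 2csc²φ = RHS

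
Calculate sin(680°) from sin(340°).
sin(680°) = 2 sin 340° cos 340° = -0.6428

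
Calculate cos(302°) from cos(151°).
cos(302°) = cos²151° - sin²151° = 0.5299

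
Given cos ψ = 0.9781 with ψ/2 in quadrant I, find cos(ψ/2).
cos(ψ/2) = ±√((1 + cos ψ)/2); positive since ψ/2 ∈ QI, so cos(ψ/2) = 0.9945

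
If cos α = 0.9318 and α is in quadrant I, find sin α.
sin α = 0.363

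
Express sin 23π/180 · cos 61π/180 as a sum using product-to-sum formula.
sin 23π/180 cos 61π/180 = (1/2)[sin(23π/180+61π/180) + sin(23π/180-61π/180)]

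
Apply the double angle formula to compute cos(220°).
cos(220°) = cos²110° - sin²110° = -0.766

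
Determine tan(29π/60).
tan(29π/60) = 19.08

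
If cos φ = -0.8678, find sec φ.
sec φ = 1/cos φ = -1.152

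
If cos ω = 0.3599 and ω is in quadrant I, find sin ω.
sin ω = 0.933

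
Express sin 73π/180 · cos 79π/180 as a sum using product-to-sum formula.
sin 73π/180 cos 79π/180 = (1/2)[sin(73π/180+79π/180) + sin(73π/180-79π/180)]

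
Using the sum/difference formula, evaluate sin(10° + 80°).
sin(10° + 80°) = sin 10° cos 80° + cos 10° sin 80° = 1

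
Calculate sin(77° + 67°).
sin(77° + 67°) = sin 77° cos 67° + cos 77° sin 67° = 0.5878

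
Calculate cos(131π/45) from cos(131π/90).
cos(131π/45) = cos²131π/90 - sin²131π/90 = -0.9613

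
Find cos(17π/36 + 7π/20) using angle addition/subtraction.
cos(17π/36 + 7π/20) = cos 17π/36 cos 7π/20 - sin 17π/36 sin 7π/20 = -0.848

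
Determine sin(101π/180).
sin(101π/180) = 0.9816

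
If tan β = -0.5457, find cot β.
cot β = 1/tan β = -1.833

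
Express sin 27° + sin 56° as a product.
sin 27° + sin 56° = 2 sin(41.5°) cos(-14.5°)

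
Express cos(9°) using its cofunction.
cos(9°) = sin(90° - 9°) = sin(81°)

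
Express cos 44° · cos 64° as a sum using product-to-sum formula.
cos 44° cos 64° = (1/2)[cos(44°-64°) + cos(44°+64°)]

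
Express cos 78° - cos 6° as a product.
cos 78° - cos 6° = -2 sin(42°) sin(36°)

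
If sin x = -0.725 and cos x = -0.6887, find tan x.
tan x = sin x / cos x = 1.053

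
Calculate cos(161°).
cos(161°) = -0.9455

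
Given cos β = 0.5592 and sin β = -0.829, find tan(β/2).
tan(β/2) = sin β / (1 + cos β) = -0.5317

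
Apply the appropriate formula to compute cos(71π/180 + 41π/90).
cos(71π/180 + 41π/90) = cos 71π/180 cos 41π/90 - sin 71π/180 sin 41π/90 = -0.891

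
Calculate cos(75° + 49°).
cos(75° + 49°) = cos 75° cos 49° - sin 75° sin 49° = -0.5592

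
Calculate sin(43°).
sin(43°) = 0.682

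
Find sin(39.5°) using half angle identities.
sin(39.5°) = √((1 - cos 79°)/2) = 0.6361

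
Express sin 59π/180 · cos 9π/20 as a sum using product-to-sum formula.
sin 59π/180 cos 9π/20 = (1/2)[sin(59π/180+9π/20) + sin(59π/180-9π/20)]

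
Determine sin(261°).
sin(261°) = -0.9877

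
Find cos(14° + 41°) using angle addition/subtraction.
cos(14° + 41°) = cos 14° cos 41° - sin 14° sin 41° = 0.5736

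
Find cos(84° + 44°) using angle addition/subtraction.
cos(84° + 44°) = cos 84° cos 44° - sin 84° sin 44° = -0.6157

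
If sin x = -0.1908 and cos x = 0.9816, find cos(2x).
cos(2x) = cos²x - sin²x = 0.9271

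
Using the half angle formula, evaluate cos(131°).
cos(131°) = -√((1 + cos 262°)/2) = -0.6561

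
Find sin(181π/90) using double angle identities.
sin(181π/90) = 2 sin 181π/180 cos 181π/180 = 0.0349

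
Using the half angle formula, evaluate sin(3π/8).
sin(3π/8) = √((1 - cos 3π/4)/2) = √(2+√2)/2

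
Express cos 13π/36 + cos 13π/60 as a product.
cos 13π/36 + cos 13π/60 = 2 cos(13π/45) cos(13π/180)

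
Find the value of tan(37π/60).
tan(37π/60) = -2.605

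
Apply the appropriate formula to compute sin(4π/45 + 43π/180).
sin(4π/45 + 43π/180) = sin 4π/45 cos 43π/180 + cos 4π/45 sin 43π/180 = 0.8572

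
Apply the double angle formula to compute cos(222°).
cos(222°) = cos²111° - sin²111° = -0.7431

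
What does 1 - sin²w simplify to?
1 - sin²w = cos²w (using Pythagorean identity)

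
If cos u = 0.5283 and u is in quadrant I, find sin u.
sin u = 0.8491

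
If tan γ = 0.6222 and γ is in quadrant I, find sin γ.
sin γ = 0.5283 (using tan²γ + 1 = sec²γ)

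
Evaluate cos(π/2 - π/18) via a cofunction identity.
cos(π/2 - π/18) = sin(π/18) = 0.1736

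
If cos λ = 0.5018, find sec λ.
sec λ = 1/cos λ = 1.993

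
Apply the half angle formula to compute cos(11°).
cos(11°) = √((1 + cos 22°)/2) = 0.9816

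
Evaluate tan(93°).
tan(93°) = -19.08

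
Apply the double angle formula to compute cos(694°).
cos(694°) = cos²347° - sin²347° = 0.8988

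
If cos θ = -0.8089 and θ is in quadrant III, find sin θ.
sin θ = -0.5879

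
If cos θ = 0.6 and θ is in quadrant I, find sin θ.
sin θ = 0.8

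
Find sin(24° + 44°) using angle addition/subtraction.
sin(24° + 44°) = sin 24° cos 44° + cos 24° sin 44° = 0.9272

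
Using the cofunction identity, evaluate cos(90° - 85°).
cos(90° - 85°) = sin(85°) = 0.9962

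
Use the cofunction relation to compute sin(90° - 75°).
sin(90° - 75°) = cos(75°) = (√6-√2)/4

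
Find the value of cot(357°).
cot(357°) = -19.08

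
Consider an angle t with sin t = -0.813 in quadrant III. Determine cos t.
cos t = ±√(1 - sin²t) = -0.5823 (negative in QIII)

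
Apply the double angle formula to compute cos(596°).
cos(596°) = cos²298° - sin²298° = -0.5592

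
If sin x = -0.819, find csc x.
csc x = 1/sin x = -1.221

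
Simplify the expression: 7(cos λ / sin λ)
7(cos λ / sin λ) = 7(cot λ) (using Quotient identity)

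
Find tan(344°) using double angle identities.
tan(344°) = 2 tan 172° / (1 - tan²172°) = -0.2867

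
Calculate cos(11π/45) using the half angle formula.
cos(11π/45) = √((1 + cos 22π/45)/2) = 0.7193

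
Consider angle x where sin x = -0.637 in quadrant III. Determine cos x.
cos x = ±√(1 - sin²x) = -0.7709 (negative in QIII)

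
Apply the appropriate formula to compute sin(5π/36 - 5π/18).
sin(5π/36 - 5π/18) = sin 5π/36 cos 5π/18 - cos 5π/36 sin 5π/18 = -0.4226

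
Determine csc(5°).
csc(5°) = 11.47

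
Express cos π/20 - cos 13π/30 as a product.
cos π/20 - cos 13π/30 = -2 sin(29π/120) sin(-23π/120)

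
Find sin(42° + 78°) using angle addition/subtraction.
sin(42° + 78°) = sin 42° cos 78° + cos 42° sin 78° = √3/2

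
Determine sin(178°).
sin(178°) = 0.0349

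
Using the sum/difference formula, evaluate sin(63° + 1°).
sin(63° + 1°) = sin 63° cos 1° + cos 63° sin 1° = 0.8988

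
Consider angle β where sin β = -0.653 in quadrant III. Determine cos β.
cos β = ±√(1 - sin²β) = -0.7574 (negative in QIII)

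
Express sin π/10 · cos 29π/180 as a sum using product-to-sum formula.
sin π/10 cos 29π/180 = (1/2)[sin(π/10+29π/180) + sin(π/10-29π/180)]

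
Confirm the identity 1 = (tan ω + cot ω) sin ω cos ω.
RHS = (sin ω/cos ω + cos ω/sin ω) sin ω cos ω = ((sin²ω + cos²ω)/(sin ω cos ω)) · sin ω cos ω = sin²ω + cos²ω = 1 = LHS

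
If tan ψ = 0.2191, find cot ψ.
cot ψ = 1/tan ψ = 4.564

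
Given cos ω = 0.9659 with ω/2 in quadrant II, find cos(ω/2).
cos(ω/2) = ±√((1 + cos ω)/2); negative since ω/2 ∈ QII, so cos(ω/2) = -0.9914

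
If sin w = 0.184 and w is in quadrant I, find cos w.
cos w = 0.9829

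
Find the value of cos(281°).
cos(281°) = 0.1908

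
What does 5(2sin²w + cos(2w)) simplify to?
5(2sin²w + cos(2w)) = 5 (using Double angle)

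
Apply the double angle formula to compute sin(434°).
sin(434°) = 2 sin 217° cos 217° = 0.9613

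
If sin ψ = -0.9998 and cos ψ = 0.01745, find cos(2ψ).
cos(2ψ) = cos²ψ - sin²ψ = -0.9993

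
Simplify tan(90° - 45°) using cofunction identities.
tan(90° - 45°) = cot(45°)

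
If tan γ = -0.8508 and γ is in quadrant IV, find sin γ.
sin γ = -0.648 (using tan²γ + 1 = sec²γ)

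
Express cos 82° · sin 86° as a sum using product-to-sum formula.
cos 82° sin 86° = (1/2)[sin(82°+86°) - sin(82°-86°)]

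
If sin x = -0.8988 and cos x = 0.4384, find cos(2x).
cos(2x) = cos²x - sin²x = -0.6156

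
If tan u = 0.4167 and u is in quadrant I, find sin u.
sin u = 0.3846 (using tan²u + 1 = sec²u)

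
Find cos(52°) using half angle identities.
cos(52°) = √((1 + cos 104°)/2) = 0.6157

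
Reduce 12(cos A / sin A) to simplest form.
12(cos A / sin A) = 12(cot A) (using Quotient identity)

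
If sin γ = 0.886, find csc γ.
csc γ = 1/sin γ = 1.129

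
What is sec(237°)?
sec(237°) = -1.836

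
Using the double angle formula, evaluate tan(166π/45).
tan(166π/45) = 2 tan 83π/45 / (1 - tan²83π/45) = -1.483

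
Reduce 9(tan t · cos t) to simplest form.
9(tan t · cos t) = 9(sin t) (using Quotient identity)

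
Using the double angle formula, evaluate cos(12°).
cos(12°) = cos²6° - sin²6° = 0.9781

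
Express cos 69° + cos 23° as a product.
cos 69° + cos 23° = 2 cos(46°) cos(23°)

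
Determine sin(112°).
sin(112°) = 0.9272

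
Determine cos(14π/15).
cos(14π/15) = -0.9781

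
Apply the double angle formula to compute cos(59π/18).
cos(59π/18) = cos²59π/36 - sin²59π/36 = -0.6428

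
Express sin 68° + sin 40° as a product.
sin 68° + sin 40° = 2 sin(54°) cos(14°)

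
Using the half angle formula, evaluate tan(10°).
tan(10°) = sin 20° / (1 + cos 20°) = 0.1763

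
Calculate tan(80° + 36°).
tan(80° + 36°) = (tan 80° + tan 36°)/(1 - tan 80° tan 36°) = -2.05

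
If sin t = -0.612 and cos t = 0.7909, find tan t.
tan t = sin t / cos t = -0.7738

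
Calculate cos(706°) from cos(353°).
cos(706°) = 2cos²353° - 1 = 0.9703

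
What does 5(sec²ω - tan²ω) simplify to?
5(sec²ω - tan²ω) = 5 (using Pythagorean identity)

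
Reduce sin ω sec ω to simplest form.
sin ω sec ω = tan ω (using Reciprocal + quotient)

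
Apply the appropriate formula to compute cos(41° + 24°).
cos(41° + 24°) = cos 41° cos 24° - sin 41° sin 24° = 0.4226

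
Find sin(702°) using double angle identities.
sin(702°) = 2 sin 351° cos 351° = -0.309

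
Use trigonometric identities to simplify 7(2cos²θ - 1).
7(2cos²θ - 1) = 7(cos(2θ)) (using Double angle)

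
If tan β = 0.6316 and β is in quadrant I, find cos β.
cos β = 0.8455 (using tan²β + 1 = sec²β)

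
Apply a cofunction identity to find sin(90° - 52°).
sin(90° - 52°) = cos(52°) = 0.6157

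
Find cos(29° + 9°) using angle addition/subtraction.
cos(29° + 9°) = cos 29° cos 9° - sin 29° sin 9° = 0.788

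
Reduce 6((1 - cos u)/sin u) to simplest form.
6((1 - cos u)/sin u) = 6(tan(u/2)) (using Half angle)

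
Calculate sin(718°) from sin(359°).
sin(718°) = 2 sin 359° cos 359° = -0.0349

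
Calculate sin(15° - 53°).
sin(15° - 53°) = sin 15° cos 53° - cos 15° sin 53° = -0.6157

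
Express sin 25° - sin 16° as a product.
sin 25° - sin 16° = 2 cos(20.5°) sin(4.5°)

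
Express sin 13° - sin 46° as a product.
sin 13° - sin 46° = 2 cos(29.5°) sin(-16.5°)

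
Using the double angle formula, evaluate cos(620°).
cos(620°) = cos²310° - sin²310° = -0.1736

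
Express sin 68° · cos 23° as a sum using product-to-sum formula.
sin 68° cos 23° = (1/2)[sin(68°+23°) + sin(68°-23°)]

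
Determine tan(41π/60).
tan(41π/60) = -1.54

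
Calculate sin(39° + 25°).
sin(39° + 25°) = sin 39° cos 25° + cos 39° sin 25° = 0.8988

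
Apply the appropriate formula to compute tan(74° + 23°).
tan(74° + 23°) = (tan 74° + tan 23°)/(1 - tan 74° tan 23°) = -8.144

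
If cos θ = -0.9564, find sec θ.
sec θ = 1/cos θ = -1.046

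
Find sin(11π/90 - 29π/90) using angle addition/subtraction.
sin(11π/90 - 29π/90) = sin 11π/90 cos 29π/90 - cos 11π/90 sin 29π/90 = -0.5878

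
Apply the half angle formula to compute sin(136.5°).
sin(136.5°) = √((1 - cos 273°)/2) = 0.6884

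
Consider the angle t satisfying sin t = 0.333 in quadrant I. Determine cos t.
cos t = √(1 - sin²t) = 0.9429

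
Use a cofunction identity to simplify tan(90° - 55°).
tan(90° - 55°) = cot(55°)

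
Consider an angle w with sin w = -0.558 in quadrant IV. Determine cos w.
cos w = √(1 - sin²w) = 0.8298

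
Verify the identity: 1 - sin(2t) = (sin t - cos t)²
RHS = sin²t - 2 sin t cos t + cos²t = (sin²t + cos²t) - 2 sin t cos t = 1 - sin(2t) = LHS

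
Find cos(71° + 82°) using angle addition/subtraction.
cos(71° + 82°) = cos 71° cos 82° - sin 71° sin 82° = -0.891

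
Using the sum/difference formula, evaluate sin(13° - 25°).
sin(13° - 25°) = sin 13° cos 25° - cos 13° sin 25° = -0.2079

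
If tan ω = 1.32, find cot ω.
cot ω = 1/tan ω = 0.7576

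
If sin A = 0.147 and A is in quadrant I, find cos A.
cos A = 0.9891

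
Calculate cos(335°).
cos(335°) = 0.9063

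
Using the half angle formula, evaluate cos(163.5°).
cos(163.5°) = -√((1 + cos 327°)/2) = -0.9588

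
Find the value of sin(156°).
sin(156°) = 0.4067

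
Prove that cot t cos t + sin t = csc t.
LHS = cos²t/sin t + sin t = (cos²t + sin²t)/sin t = 1/sin t = csc t = RHS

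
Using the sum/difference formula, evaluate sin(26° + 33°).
sin(26° + 33°) = sin 26° cos 33° + cos 26° sin 33° = 0.8572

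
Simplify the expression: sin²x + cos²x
sin²x + cos²x = 1 (using Pythagorean identity)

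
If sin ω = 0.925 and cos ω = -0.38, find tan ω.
tan ω = sin ω / cos ω = -2.434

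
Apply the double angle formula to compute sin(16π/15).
sin(16π/15) = 2 sin 8π/15 cos 8π/15 = -0.2079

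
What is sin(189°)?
sin(189°) = -0.1564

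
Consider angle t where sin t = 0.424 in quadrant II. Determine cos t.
cos t = ±√(1 - sin²t) = -0.9057 (negative in QII)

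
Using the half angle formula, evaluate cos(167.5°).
cos(167.5°) = -√((1 + cos 335°)/2) = -0.9763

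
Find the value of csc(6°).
csc(6°) = 9.567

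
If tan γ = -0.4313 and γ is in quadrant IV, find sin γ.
sin γ = -0.396 (using tan²γ + 1 = sec²γ)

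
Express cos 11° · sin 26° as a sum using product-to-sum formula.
cos 11° sin 26° = (1/2)[sin(11°+26°) - sin(11°-26°)]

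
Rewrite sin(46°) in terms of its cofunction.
sin(46°) = cos(90° - 46°) = cos(44°)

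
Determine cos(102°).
cos(102°) = -0.2079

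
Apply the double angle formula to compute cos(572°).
cos(572°) = cos²286° - sin²286° = -0.848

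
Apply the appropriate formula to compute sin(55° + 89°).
sin(55° + 89°) = sin 55° cos 89° + cos 55° sin 89° = 0.5878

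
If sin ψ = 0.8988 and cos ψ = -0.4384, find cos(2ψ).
cos(2ψ) = cos²ψ - sin²ψ = -0.6156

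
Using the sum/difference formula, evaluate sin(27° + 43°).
sin(27° + 43°) = sin 27° cos 43° + cos 27° sin 43° = 0.9397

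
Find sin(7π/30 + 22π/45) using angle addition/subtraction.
sin(7π/30 + 22π/45) = sin 7π/30 cos 22π/45 + cos 7π/30 sin 22π/45 = 0.766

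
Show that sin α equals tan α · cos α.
RHS = (sin α/cos α) · cos α = sin α = LHS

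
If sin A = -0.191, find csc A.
csc A = 1/sin A = -5.236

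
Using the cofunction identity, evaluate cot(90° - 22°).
cot(90° - 22°) = tan(22°) = 0.404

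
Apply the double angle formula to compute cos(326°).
cos(326°) = cos²163° - sin²163° = 0.829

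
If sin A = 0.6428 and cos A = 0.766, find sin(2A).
sin(2A) = 2 sin A cos A = 0.9848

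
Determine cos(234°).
cos(234°) = -0.5878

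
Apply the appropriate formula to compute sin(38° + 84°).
sin(38° + 84°) = sin 38° cos 84° + cos 38° sin 84° = 0.848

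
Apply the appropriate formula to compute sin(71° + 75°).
sin(71° + 75°) = sin 71° cos 75° + cos 71° sin 75° = 0.5592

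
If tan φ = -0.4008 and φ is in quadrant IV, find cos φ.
cos φ = 0.9282 (using tan²φ + 1 = sec²φ)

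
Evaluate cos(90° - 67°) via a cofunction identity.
cos(90° - 67°) = sin(67°) = 0.9205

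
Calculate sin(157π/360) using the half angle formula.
sin(157π/360) = √((1 - cos 157π/180)/2) = 0.9799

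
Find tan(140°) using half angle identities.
tan(140°) = sin 280° / (1 + cos 280°) = -0.8391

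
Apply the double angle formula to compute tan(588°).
tan(588°) = 2 tan 294° / (1 - tan²294°) = 1.111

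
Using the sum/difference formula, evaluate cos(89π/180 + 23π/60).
cos(89π/180 + 23π/60) = cos 89π/180 cos 23π/60 - sin 89π/180 sin 23π/60 = -0.9272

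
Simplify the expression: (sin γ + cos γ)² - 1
(sin γ + cos γ)² - 1 = sin(2γ) (using Pythagorean + double angle)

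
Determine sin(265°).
sin(265°) = -0.9962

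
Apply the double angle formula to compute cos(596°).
cos(596°) = cos²298° - sin²298° = -0.5592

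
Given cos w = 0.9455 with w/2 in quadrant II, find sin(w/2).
sin(w/2) = ±√((1 - cos w)/2); positive since w/2 ∈ QII, so sin(w/2) = 0.1651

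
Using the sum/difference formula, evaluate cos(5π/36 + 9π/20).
cos(5π/36 + 9π/20) = cos 5π/36 cos 9π/20 - sin 5π/36 sin 9π/20 = -0.2756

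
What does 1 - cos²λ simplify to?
1 - cos²λ = sin²λ (using Pythagorean identity)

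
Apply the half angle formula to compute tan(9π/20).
tan(9π/20) = sin 9π/10 / (1 + cos 9π/10) = 6.314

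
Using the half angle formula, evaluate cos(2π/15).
cos(2π/15) = √((1 + cos 4π/15)/2) = 0.9135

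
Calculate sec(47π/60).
sec(47π/60) = -1.287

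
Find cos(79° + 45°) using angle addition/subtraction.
cos(79° + 45°) = cos 79° cos 45° - sin 79° sin 45° = -0.5592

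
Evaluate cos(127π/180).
cos(127π/180) = -0.6018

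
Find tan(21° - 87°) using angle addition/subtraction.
tan(21° - 87°) = (tan 21° - tan 87°)/(1 + tan 21° tan 87°) = -2.246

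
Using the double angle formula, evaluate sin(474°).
sin(474°) = 2 sin 237° cos 237° = 0.9135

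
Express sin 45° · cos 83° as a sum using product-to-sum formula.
sin 45° cos 83° = (1/2)[sin(45°+83°) + sin(45°-83°)]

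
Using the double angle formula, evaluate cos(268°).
cos(268°) = cos²134° - sin²134° = -0.0349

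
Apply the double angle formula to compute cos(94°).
cos(94°) = 2cos²47° - 1 = -0.06976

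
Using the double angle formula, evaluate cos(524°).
cos(524°) = cos²262° - sin²262° = -0.9613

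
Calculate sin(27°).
sin(27°) = 0.454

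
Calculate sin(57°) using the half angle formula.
sin(57°) = √((1 - cos 114°)/2) = 0.8387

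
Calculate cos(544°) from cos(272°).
cos(544°) = cos²272° - sin²272° = -0.9976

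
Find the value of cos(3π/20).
cos(3π/20) = 0.891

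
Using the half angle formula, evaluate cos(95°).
cos(95°) = -√((1 + cos 190°)/2) = -0.08716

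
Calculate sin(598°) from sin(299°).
sin(598°) = 2 sin 299° cos 299° = -0.848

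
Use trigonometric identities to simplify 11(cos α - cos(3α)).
11(cos α - cos(3α)) = 11(2 sin(2α) sin α) (using Sum-to-product)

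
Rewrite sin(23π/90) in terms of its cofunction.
sin(23π/90) = cos(π/2 - 23π/90) = cos(11π/45)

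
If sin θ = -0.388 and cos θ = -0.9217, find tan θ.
tan θ = sin θ / cos θ = 0.421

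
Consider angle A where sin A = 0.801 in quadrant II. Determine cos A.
cos A = ±√(1 - sin²A) = -0.5987 (negative in QII)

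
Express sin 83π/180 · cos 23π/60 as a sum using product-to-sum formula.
sin 83π/180 cos 23π/60 = (1/2)[sin(83π/180+23π/60) + sin(83π/180-23π/60)]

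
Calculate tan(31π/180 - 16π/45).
tan(31π/180 - 16π/45) = (tan 31π/180 - tan 16π/45)/(1 + tan 31π/180 tan 16π/45) = -0.6494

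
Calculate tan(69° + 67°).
tan(69° + 67°) = (tan 69° + tan 67°)/(1 - tan 69° tan 67°) = -0.9657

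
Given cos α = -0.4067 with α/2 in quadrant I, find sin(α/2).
sin(α/2) = ±√((1 - cos α)/2); positive since α/2 ∈ QI, so sin(α/2) = 0.8387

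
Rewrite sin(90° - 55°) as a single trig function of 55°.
sin(90° - 55°) = cos(55°)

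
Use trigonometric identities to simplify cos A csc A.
cos A csc A = cot A (using Reciprocal + quotient)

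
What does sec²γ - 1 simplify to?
sec²γ - 1 = tan²γ (using Pythagorean identity)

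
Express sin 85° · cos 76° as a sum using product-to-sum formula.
sin 85° cos 76° = (1/2)[sin(85°+76°) + sin(85°-76°)]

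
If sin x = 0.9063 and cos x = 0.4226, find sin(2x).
sin(2x) = 2 sin x cos x = 0.766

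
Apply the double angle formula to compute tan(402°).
tan(402°) = 2 tan 201° / (1 - tan²201°) = 0.9004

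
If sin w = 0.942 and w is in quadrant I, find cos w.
cos w = 0.3356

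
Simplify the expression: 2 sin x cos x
2 sin x cos x = sin(2x) (using Double angle)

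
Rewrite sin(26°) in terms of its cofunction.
sin(26°) = cos(90° - 26°) = cos(64°)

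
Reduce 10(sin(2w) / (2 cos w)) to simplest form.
10(sin(2w) / (2 cos w)) = 10(sin w) (using Double angle)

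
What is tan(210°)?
tan(210°) = √3/3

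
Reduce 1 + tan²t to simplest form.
1 + tan²t = sec²t (using Pythagorean identity)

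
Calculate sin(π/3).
sin(π/3) = √3/2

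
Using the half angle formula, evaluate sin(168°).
sin(168°) = √((1 - cos 336°)/2) = 0.2079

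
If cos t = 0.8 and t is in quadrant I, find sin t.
sin t = 0.6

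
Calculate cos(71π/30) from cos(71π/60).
cos(71π/30) = cos²71π/60 - sin²71π/60 = 0.4067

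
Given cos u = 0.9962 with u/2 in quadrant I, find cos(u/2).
cos(u/2) = ±√((1 + cos u)/2); positive since u/2 ∈ QI, so cos(u/2) = 0.999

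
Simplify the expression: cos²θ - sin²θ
cos²θ - sin²θ = cos(2θ) (using Double angle)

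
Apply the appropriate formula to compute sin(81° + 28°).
sin(81° + 28°) = sin 81° cos 28° + cos 81° sin 28° = 0.9455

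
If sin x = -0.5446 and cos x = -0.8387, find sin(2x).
sin(2x) = 2 sin x cos x = 0.9135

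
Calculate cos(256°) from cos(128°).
cos(256°) = cos²128° - sin²128° = -0.2419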